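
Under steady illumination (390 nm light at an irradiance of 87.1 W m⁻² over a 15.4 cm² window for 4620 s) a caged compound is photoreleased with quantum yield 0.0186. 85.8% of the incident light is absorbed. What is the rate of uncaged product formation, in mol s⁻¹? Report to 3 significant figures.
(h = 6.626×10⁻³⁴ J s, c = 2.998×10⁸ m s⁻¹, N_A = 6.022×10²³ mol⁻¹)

Photon energy at 390 nm: hc/λ = (6.626×10⁻³⁴)(2.998×10⁸)/(390×10⁻⁹) = 5.094×10⁻¹⁹ J.
Energy delivered: (87.1 W m⁻²)(15.4×10⁻⁴ m²)(4620 s) = 619.7 J.
Photons incident: 619.7 / 5.094×10⁻¹⁹ = 1.217×10²¹, i.e. 1.217×10²¹/6.022×10²³ = 0.002021 mol.
Photons absorbed: 0.858 × 0.002021 = 0.001734 mol.
Product formed: 0.0186 × 0.001734 = 3.225×10⁻⁵ mol.
Rate: 3.225×10⁻⁵ / 4620 s = 6.98×10⁻⁹ mol s⁻¹.

6.98×10⁻⁹ mol s⁻¹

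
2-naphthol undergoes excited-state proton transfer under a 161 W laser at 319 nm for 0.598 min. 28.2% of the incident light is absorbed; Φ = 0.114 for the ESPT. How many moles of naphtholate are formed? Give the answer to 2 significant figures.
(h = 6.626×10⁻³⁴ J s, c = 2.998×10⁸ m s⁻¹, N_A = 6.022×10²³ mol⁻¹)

5.0×10⁻⁴ mol

Photon energy at 319 nm: hc/λ = (6.626×10⁻³⁴)(2.998×10⁸)/(319×10⁻⁹) = 6.227×10⁻¹⁹ J.
Energy delivered: (161 W)(35.88 s) = 5777 J.
Photons incident: 5777 / 6.227×10⁻¹⁹ = 9.277×10²¹, i.e. 9.277×10²¹/6.022×10²³ = 0.01541 mol.
Photons absorbed: 0.282 × 0.01541 = 0.004346 mol.
Product: Φ × n_abs = 0.114 × 0.004346 = 4.954×10⁻⁴ mol.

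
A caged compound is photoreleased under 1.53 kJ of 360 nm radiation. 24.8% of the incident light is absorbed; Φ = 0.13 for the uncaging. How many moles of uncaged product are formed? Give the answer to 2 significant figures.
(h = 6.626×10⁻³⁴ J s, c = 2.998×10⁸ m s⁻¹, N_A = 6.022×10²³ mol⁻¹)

Photon energy at 360 nm: hc/λ = (6.626×10⁻³⁴)(2.998×10⁸)/(360×10⁻⁹) = 5.518×10⁻¹⁹ J.
Incident energy: 1.53 kJ = 1530 J.
Photons incident: 1530 / 5.518×10⁻¹⁹ = 2.773×10²¹, i.e. 2.773×10²¹/6.022×10²³ = 0.004605 mol.
Photons absorbed: 0.248 × 0.004605 = 0.001142 mol.
Product: Φ × n_abs = 0.13 × 0.001142 = 1.485×10⁻⁴ mol.

1.5×10⁻⁴ mol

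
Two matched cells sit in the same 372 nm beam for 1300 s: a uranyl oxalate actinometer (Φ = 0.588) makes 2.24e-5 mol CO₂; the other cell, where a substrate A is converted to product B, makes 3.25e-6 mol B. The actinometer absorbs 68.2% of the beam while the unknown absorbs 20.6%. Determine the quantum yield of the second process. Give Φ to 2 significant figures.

Φ = 0.28

Photons absorbed by the actinometer: 2.24e-5 / 0.588 = 3.810e-5 mol.
Incident flux: 3.810e-5 / 0.682 = 5.587e-5 einstein.
Absorbed by unknown: 0.206 × 5.587e-5 = 1.151e-5 mol.
Φ(unknown) = 3.25e-6 / 1.151e-5 = 0.28.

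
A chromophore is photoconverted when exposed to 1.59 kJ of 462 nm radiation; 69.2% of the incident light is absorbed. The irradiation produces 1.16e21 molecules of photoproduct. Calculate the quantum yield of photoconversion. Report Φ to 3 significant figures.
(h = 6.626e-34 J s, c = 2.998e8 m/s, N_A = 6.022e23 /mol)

Φ = 0.453

Product: 1.16e21 / 6.022e23 = 0.001926 mol.
Photon energy at 462 nm: hc/λ = (6.626e-34)(2.998e8)/(462e-9) = 4.300e-19 J.
Incident energy: 1.59 kJ = 1590 J.
Photons incident: 1590 / 4.300e-19 = 3.698e21, i.e. 3.698e21/6.022e23 = 0.006141 mol.
Photons absorbed: 0.692 × 0.006141 = 0.004250 mol.
Φ = 0.001926 mol / 0.004250 mol photons = 0.453.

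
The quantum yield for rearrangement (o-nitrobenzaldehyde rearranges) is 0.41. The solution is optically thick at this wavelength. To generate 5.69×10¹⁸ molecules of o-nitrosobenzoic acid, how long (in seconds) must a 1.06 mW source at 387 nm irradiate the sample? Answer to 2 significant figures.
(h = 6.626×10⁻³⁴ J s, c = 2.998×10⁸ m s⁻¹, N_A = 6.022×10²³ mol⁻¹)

t ≈ 6700 s

Product: 5.69×10¹⁸ / 6.022×10²³ = 9.449×10⁻⁶ mol.
Photons that must be absorbed: 9.449×10⁻⁶ / 0.41 = 2.305×10⁻⁵ mol.
Photon energy: hc/λ = 5.133×10⁻¹⁹ J; per mole, 3.091×10⁵ J mol⁻¹.
Energy required: 2.305×10⁻⁵ × 3.091×10⁵ = 7.125 J.
Time: 7.125 J / 0.00106 W = 6700 s.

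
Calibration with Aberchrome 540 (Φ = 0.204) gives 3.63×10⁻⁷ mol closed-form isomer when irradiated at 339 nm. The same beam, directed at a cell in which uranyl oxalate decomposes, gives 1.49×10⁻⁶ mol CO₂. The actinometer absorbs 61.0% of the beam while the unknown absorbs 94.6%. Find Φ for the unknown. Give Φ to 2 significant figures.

Φ = 0.54

Photons absorbed by the actinometer: 3.63×10⁻⁷ / 0.204 = 1.779×10⁻⁶ mol.
Incident flux: 1.779×10⁻⁶ / 0.610 = 2.916×10⁻⁶ einstein.
Absorbed by unknown: 0.946 × 2.916×10⁻⁶ = 2.759×10⁻⁶ mol.
Φ(unknown) = 1.49×10⁻⁶ / 2.759×10⁻⁶ = 0.54.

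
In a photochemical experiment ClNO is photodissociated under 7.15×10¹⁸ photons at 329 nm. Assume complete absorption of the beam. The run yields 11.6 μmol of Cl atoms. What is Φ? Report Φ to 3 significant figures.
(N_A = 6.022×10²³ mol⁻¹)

Product: 11.6 μmol = 1.16×10⁻⁵ mol.
Moles of photons: 7.15×10¹⁸ / 6.022×10²³ = 1.187×10⁻⁵ mol.
Φ = 1.16×10⁻⁵ mol / 1.187×10⁻⁵ mol photons = 0.977.

Φ = 0.977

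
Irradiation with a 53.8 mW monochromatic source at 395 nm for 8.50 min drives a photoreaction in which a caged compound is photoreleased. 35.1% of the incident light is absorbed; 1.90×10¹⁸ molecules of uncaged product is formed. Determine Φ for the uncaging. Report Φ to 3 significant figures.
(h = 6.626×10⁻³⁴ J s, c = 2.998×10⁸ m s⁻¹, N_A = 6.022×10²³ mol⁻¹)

Product: 1.90×10¹⁸ / 6.022×10²³ = 3.155×10⁻⁶ mol.
Photon energy at 395 nm: hc/λ = (6.626×10⁻³⁴)(2.998×10⁸)/(395×10⁻⁹) = 5.029×10⁻¹⁹ J.
Energy delivered: (53.8 mW)(510 s) = 27.44 J.
Photons incident: 27.44 / 5.029×10⁻¹⁹ = 5.456×10¹⁹, i.e. 5.456×10¹⁹/6.022×10²³ = 9.060×10⁻⁵ mol.
Photons absorbed: 0.351 × 9.060×10⁻⁵ = 3.180×10⁻⁵ mol.
Φ = 3.155×10⁻⁶ mol / 3.180×10⁻⁵ mol photons = 0.0992.

Φ = 0.0992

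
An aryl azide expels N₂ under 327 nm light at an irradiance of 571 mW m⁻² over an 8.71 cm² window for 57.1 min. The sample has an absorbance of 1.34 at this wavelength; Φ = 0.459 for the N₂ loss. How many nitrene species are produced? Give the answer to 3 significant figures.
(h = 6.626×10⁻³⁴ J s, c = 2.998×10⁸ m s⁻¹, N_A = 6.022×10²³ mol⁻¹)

1.23×10¹⁸ species

Photon energy at 327 nm: hc/λ = (6.626×10⁻³⁴)(2.998×10⁸)/(327×10⁻⁹) = 6.075×10⁻¹⁹ J.
Energy delivered: (571 mW m⁻²)(8.71×10⁻⁴ m²)(3426 s) = 1.704 J.
Photons incident: 1.704 / 6.075×10⁻¹⁹ = 2.805×10¹⁸, i.e. 2.805×10¹⁸/6.022×10²³ = 4.658×10⁻⁶ mol.
Fraction absorbed: 1 − 10^(−1.34) = 0.9543.
Photons absorbed: 0.9543 × 4.658×10⁻⁶ = 4.445×10⁻⁶ mol.
Product: Φ × n_abs = 0.459 × 4.445×10⁻⁶ = 2.040×10⁻⁶ mol.
As a count: 2.040×10⁻⁶ × 6.022×10²³ = 1.23×10¹⁸.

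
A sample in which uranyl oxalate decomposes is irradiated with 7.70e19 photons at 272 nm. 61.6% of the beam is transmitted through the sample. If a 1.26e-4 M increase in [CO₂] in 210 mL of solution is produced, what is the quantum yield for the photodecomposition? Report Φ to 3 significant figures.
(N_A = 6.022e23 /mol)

Φ = 0.539

Product: (1.26e-4 M)(0.21 L) = 2.646e-5 mol.
Moles of photons: 7.70e19 / 6.022e23 = 1.279e-4 mol.
Fraction absorbed: 1 − 61.6/100 = 0.3840.
Photons absorbed: 0.3840 × 1.279e-4 = 4.911e-5 mol.
Φ = 2.646e-5 mol / 4.911e-5 mol photons = 0.539.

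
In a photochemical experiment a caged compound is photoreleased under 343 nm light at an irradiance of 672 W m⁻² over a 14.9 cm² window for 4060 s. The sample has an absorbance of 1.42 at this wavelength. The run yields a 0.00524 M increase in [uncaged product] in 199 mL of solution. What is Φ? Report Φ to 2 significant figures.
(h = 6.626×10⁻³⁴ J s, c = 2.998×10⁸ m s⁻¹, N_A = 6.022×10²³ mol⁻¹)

Product: (0.00524 M)(0.199 L) = 0.001043 mol.
Photon energy at 343 nm: hc/λ = (6.626×10⁻³⁴)(2.998×10⁸)/(343×10⁻⁹) = 5.791×10⁻¹⁹ J.
Energy delivered: (672 W m⁻²)(14.9×10⁻⁴ m²)(4060 s) = 4065 J.
Photons incident: 4065 / 5.791×10⁻¹⁹ = 7.020×10²¹, i.e. 7.020×10²¹/6.022×10²³ = 0.01166 mol.
Fraction absorbed: 1 − 10^(−1.42) = 0.9620.
Photons absorbed: 0.9620 × 0.01166 = 0.01122 mol.
Φ = 0.001043 mol / 0.01122 mol photons = 0.093.

Φ = 0.093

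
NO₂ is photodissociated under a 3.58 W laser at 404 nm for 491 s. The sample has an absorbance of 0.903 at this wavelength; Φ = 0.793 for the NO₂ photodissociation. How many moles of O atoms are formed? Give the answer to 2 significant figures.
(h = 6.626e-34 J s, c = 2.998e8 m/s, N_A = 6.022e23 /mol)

Photon energy at 404 nm: hc/λ = (6.626e-34)(2.998e8)/(404e-9) = 4.917e-19 J.
Energy delivered: (3.58 W)(491 s) = 1758 J.
Photons incident: 1758 / 4.917e-19 = 3.575e21, i.e. 3.575e21/6.022e23 = 0.005937 mol.
Fraction absorbed: 1 − 10^(−0.903) = 0.8750.
Photons absorbed: 0.8750 × 0.005937 = 0.005195 mol.
Product: Φ × n_abs = 0.793 × 0.005195 = 0.004120 mol.

0.0041 mol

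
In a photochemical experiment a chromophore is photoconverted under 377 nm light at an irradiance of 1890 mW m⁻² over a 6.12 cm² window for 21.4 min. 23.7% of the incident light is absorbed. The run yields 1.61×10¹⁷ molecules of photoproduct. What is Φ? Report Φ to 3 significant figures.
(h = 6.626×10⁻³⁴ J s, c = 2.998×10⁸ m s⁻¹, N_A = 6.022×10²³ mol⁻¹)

Φ = 0.241

Product: 1.61×10¹⁷ / 6.022×10²³ = 2.674×10⁻⁷ mol.
Photon energy at 377 nm: hc/λ = (6.626×10⁻³⁴)(2.998×10⁸)/(377×10⁻⁹) = 5.269×10⁻¹⁹ J.
Energy delivered: (1890 mW m⁻²)(6.12×10⁻⁴ m²)(1284 s) = 1.485 J.
Photons incident: 1.485 / 5.269×10⁻¹⁹ = 2.818×10¹⁸, i.e. 2.818×10¹⁸/6.022×10²³ = 4.680×10⁻⁶ mol.
Photons absorbed: 0.237 × 4.680×10⁻⁶ = 1.109×10⁻⁶ mol.
Φ = 2.674×10⁻⁷ mol / 1.109×10⁻⁶ mol photons = 0.241.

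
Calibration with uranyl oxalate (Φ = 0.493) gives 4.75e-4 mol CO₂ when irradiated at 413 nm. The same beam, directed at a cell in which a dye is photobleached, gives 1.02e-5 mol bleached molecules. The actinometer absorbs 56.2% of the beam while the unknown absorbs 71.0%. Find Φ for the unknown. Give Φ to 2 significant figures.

Photons absorbed by the actinometer: 4.75e-4 / 0.493 = 9.635e-4 mol.
Incident flux: 9.635e-4 / 0.562 = 0.001714 einstein.
Absorbed by unknown: 0.710 × 0.001714 = 0.001217 mol.
Φ(unknown) = 1.02e-5 / 0.001217 = 0.0084.

Φ = 0.0084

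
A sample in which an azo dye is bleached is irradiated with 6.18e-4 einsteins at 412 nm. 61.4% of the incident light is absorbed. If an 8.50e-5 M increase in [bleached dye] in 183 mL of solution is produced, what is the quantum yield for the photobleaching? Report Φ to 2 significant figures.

Product: (8.50e-5 M)(0.183 L) = 1.556e-5 mol.
Photons absorbed: 0.614 × 6.18e-4 = 3.795e-4 mol.
Φ = 1.556e-5 mol / 3.795e-4 mol photons = 0.041.

Φ = 0.041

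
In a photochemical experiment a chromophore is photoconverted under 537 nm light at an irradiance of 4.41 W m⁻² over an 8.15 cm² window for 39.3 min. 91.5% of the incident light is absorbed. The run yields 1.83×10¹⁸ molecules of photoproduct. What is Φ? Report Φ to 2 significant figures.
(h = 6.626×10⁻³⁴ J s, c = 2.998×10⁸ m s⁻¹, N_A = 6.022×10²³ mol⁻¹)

Product: 1.83×10¹⁸ / 6.022×10²³ = 3.039×10⁻⁶ mol.
Photon energy at 537 nm: hc/λ = (6.626×10⁻³⁴)(2.998×10⁸)/(537×10⁻⁹) = 3.699×10⁻¹⁹ J.
Energy delivered: (4.41 W m⁻²)(8.15×10⁻⁴ m²)(2358 s) = 8.475 J.
Photons incident: 8.475 / 3.699×10⁻¹⁹ = 2.291×10¹⁹, i.e. 2.291×10¹⁹/6.022×10²³ = 3.804×10⁻⁵ mol.
Photons absorbed: 0.915 × 3.804×10⁻⁵ = 3.481×10⁻⁵ mol.
Φ = 3.039×10⁻⁶ mol / 3.481×10⁻⁵ mol photons = 0.087.

Φ = 0.087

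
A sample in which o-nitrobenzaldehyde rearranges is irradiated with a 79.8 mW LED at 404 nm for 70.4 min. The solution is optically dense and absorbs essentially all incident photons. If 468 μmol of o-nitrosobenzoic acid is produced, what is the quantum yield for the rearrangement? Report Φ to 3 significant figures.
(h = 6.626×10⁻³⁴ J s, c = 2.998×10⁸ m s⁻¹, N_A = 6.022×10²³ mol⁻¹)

Product: 468 μmol = 4.68×10⁻⁴ mol.
Photon energy at 404 nm: hc/λ = (6.626×10⁻³⁴)(2.998×10⁸)/(404×10⁻⁹) = 4.917×10⁻¹⁹ J.
Energy delivered: (79.8 mW)(4224 s) = 337.1 J.
Photons incident: 337.1 / 4.917×10⁻¹⁹ = 6.856×10²⁰, i.e. 6.856×10²⁰/6.022×10²³ = 0.001138 mol.
Φ = 4.68×10⁻⁴ mol / 0.001138 mol photons = 0.411.

Φ = 0.411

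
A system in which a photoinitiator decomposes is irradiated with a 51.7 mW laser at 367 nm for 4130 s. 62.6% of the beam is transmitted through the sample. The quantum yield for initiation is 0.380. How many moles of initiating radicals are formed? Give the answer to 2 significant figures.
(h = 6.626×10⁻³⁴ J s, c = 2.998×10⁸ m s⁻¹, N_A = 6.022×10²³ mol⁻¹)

9.3×10⁻⁵ mol

Photon energy at 367 nm: hc/λ = (6.626×10⁻³⁴)(2.998×10⁸)/(367×10⁻⁹) = 5.413×10⁻¹⁹ J.
Energy delivered: (51.7 mW)(4130 s) = 213.5 J.
Photons incident: 213.5 / 5.413×10⁻¹⁹ = 3.944×10²⁰, i.e. 3.944×10²⁰/6.022×10²³ = 6.549×10⁻⁴ mol.
Fraction absorbed: 1 − 62.6/100 = 0.3740.
Photons absorbed: 0.3740 × 6.549×10⁻⁴ = 2.449×10⁻⁴ mol.
Product: Φ × n_abs = 0.380 × 2.449×10⁻⁴ = 9.306×10⁻⁵ mol.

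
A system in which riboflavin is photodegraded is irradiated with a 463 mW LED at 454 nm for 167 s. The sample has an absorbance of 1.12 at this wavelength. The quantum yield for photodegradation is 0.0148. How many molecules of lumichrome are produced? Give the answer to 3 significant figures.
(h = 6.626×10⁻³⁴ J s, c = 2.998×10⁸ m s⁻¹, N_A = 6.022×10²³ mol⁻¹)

Photon energy at 454 nm: hc/λ = (6.626×10⁻³⁴)(2.998×10⁸)/(454×10⁻⁹) = 4.375×10⁻¹⁹ J.
Energy delivered: (463 mW)(167 s) = 77.32 J.
Photons incident: 77.32 / 4.375×10⁻¹⁹ = 1.767×10²⁰, i.e. 1.767×10²⁰/6.022×10²³ = 2.934×10⁻⁴ mol.
Fraction absorbed: 1 − 10^(−1.12) = 0.9241.
Photons absorbed: 0.9241 × 2.934×10⁻⁴ = 2.711×10⁻⁴ mol.
Product: Φ × n_abs = 0.0148 × 2.711×10⁻⁴ = 4.012×10⁻⁶ mol.
As a count: 4.012×10⁻⁶ × 6.022×10²³ = 2.42×10¹⁸.

2.42×10¹⁸ molecules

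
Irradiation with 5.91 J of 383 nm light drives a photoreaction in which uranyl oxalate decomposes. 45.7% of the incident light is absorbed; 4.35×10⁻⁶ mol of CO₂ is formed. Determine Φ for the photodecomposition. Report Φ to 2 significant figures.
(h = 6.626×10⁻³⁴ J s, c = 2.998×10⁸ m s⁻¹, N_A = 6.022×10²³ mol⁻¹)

Φ = 0.50

Photon energy at 383 nm: hc/λ = (6.626×10⁻³⁴)(2.998×10⁸)/(383×10⁻⁹) = 5.187×10⁻¹⁹ J.
Photons incident: 5.91 / 5.187×10⁻¹⁹ = 1.139×10¹⁹, i.e. 1.139×10¹⁹/6.022×10²³ = 1.891×10⁻⁵ mol.
Photons absorbed: 0.457 × 1.891×10⁻⁵ = 8.642×10⁻⁶ mol.
Φ = 4.35×10⁻⁶ mol / 8.642×10⁻⁶ mol photons = 0.50.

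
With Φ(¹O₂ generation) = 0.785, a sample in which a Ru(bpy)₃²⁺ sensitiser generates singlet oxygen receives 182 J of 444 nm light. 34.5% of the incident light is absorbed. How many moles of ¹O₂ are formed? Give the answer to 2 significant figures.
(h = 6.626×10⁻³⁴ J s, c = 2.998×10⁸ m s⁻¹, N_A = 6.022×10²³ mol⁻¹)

Photon energy at 444 nm: hc/λ = (6.626×10⁻³⁴)(2.998×10⁸)/(444×10⁻⁹) = 4.474×10⁻¹⁹ J.
Photons incident: 182 / 4.474×10⁻¹⁹ = 4.068×10²⁰, i.e. 4.068×10²⁰/6.022×10²³ = 6.755×10⁻⁴ mol.
Photons absorbed: 0.345 × 6.755×10⁻⁴ = 2.330×10⁻⁴ mol.
Product: Φ × n_abs = 0.785 × 2.330×10⁻⁴ = 1.829×10⁻⁴ mol.

1.8×10⁻⁴ mol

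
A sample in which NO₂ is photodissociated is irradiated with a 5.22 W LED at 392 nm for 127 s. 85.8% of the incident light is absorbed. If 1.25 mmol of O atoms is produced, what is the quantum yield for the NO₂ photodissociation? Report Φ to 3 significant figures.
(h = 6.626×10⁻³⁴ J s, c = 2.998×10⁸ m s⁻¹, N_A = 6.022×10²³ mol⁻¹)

Product: 1.25 mmol = 0.00125 mol.
Photon energy at 392 nm: hc/λ = (6.626×10⁻³⁴)(2.998×10⁸)/(392×10⁻⁹) = 5.068×10⁻¹⁹ J.
Energy delivered: (5.22 W)(127 s) = 662.9 J.
Photons incident: 662.9 / 5.068×10⁻¹⁹ = 1.308×10²¹, i.e. 1.308×10²¹/6.022×10²³ = 0.002172 mol.
Photons absorbed: 0.858 × 0.002172 = 0.001864 mol.
Φ = 0.00125 mol / 0.001864 mol photons = 0.671.

Φ = 0.671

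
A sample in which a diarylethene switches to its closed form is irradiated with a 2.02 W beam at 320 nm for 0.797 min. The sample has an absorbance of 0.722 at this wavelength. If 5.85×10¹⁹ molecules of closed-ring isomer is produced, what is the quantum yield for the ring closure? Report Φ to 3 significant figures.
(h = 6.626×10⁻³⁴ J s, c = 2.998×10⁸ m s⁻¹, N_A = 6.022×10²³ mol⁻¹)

Φ = 0.464

Product: 5.85×10¹⁹ / 6.022×10²³ = 9.714×10⁻⁵ mol.
Photon energy at 320 nm: hc/λ = (6.626×10⁻³⁴)(2.998×10⁸)/(320×10⁻⁹) = 6.208×10⁻¹⁹ J.
Energy delivered: (2.02 W)(47.82 s) = 96.60 J.
Photons incident: 96.60 / 6.208×10⁻¹⁹ = 1.556×10²⁰, i.e. 1.556×10²⁰/6.022×10²³ = 2.584×10⁻⁴ mol.
Fraction absorbed: 1 − 10^(−0.722) = 0.8103.
Photons absorbed: 0.8103 × 2.584×10⁻⁴ = 2.094×10⁻⁴ mol.
Φ = 9.714×10⁻⁵ mol / 2.094×10⁻⁴ mol photons = 0.464.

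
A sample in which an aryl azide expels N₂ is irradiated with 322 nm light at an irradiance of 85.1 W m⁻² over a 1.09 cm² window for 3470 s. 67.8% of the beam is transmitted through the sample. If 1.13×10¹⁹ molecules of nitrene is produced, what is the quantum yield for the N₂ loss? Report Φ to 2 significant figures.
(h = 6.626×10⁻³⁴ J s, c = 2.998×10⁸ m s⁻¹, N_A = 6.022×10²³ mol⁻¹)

Φ = 0.67

Product: 1.13×10¹⁹ / 6.022×10²³ = 1.876×10⁻⁵ mol.
Photon energy at 322 nm: hc/λ = (6.626×10⁻³⁴)(2.998×10⁸)/(322×10⁻⁹) = 6.169×10⁻¹⁹ J.
Energy delivered: (85.1 W m⁻²)(1.09×10⁻⁴ m²)(3470 s) = 32.19 J.
Photons incident: 32.19 / 6.169×10⁻¹⁹ = 5.218×10¹⁹, i.e. 5.218×10¹⁹/6.022×10²³ = 8.665×10⁻⁵ mol.
Fraction absorbed: 1 − 67.8/100 = 0.3220.
Photons absorbed: 0.3220 × 8.665×10⁻⁵ = 2.790×10⁻⁵ mol.
Φ = 1.876×10⁻⁵ mol / 2.790×10⁻⁵ mol photons = 0.67.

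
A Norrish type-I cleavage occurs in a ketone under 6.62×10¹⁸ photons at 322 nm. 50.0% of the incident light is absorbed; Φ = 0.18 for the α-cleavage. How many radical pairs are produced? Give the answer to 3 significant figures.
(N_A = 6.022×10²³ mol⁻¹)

5.96×10¹⁷ radical pairs

Moles of photons: 6.62×10¹⁸ / 6.022×10²³ = 1.099×10⁻⁵ mol.
Photons absorbed: 0.500 × 1.099×10⁻⁵ = 5.495×10⁻⁶ mol.
Product: Φ × n_abs = 0.18 × 5.495×10⁻⁶ = 9.891×10⁻⁷ mol.
As a count: 9.891×10⁻⁷ × 6.022×10²³ = 5.96×10¹⁷.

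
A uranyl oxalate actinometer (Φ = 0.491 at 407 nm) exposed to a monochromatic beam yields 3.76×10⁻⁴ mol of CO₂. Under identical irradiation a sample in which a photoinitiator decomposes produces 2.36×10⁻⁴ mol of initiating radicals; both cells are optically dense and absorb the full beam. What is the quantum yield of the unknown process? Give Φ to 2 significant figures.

Photons absorbed by the actinometer: 3.76×10⁻⁴ / 0.491 = 7.658×10⁻⁴ mol.
Φ(unknown) = 2.36×10⁻⁴ / 7.658×10⁻⁴ = 0.31.

Φ = 0.31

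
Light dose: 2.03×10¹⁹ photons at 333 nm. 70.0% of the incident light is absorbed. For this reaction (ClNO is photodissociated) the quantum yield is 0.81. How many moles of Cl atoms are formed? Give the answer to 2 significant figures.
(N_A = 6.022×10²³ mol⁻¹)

Moles of photons: 2.03×10¹⁹ / 6.022×10²³ = 3.371×10⁻⁵ mol.
Photons absorbed: 0.700 × 3.371×10⁻⁵ = 2.360×10⁻⁵ mol.
Product: Φ × n_abs = 0.81 × 2.360×10⁻⁵ = 1.912×10⁻⁵ mol.

1.9×10⁻⁵ mol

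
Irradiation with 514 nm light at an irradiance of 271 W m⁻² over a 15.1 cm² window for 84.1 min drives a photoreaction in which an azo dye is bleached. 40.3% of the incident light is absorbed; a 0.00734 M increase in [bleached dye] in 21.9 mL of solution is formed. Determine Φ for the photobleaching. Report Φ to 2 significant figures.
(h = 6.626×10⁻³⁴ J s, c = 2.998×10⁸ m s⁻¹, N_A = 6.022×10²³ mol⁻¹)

Product: (0.00734 M)(0.0219 L) = 1.607×10⁻⁴ mol.
Photon energy at 514 nm: hc/λ = (6.626×10⁻³⁴)(2.998×10⁸)/(514×10⁻⁹) = 3.865×10⁻¹⁹ J.
Energy delivered: (271 W m⁻²)(15.1×10⁻⁴ m²)(5046 s) = 2065 J.
Photons incident: 2065 / 3.865×10⁻¹⁹ = 5.343×10²¹, i.e. 5.343×10²¹/6.022×10²³ = 0.008872 mol.
Photons absorbed: 0.403 × 0.008872 = 0.003575 mol.
Φ = 1.607×10⁻⁴ mol / 0.003575 mol photons = 0.045.

Φ = 0.045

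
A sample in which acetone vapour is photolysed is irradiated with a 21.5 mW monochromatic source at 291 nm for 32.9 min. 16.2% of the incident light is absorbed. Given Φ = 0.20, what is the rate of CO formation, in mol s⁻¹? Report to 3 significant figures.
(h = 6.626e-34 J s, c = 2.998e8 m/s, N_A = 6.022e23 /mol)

1.69e-9 mol s⁻¹

Photon energy at 291 nm: hc/λ = (6.626e-34)(2.998e8)/(291e-9) = 6.826e-19 J.
Energy delivered: (21.5 mW)(1974 s) = 42.44 J.
Photons incident: 42.44 / 6.826e-19 = 6.217e19, i.e. 6.217e19/6.022e23 = 1.032e-4 mol.
Photons absorbed: 0.162 × 1.032e-4 = 1.672e-5 mol.
Product formed: 0.20 × 1.672e-5 = 3.344e-6 mol.
Rate: 3.344e-6 / 1974 s = 1.69e-9 mol s⁻¹.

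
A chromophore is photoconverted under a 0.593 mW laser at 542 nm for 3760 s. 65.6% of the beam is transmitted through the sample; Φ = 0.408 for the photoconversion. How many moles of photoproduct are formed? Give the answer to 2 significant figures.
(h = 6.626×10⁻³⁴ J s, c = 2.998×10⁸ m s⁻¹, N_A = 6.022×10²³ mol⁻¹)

1.4×10⁻⁶ mol

Photon energy at 542 nm: hc/λ = (6.626×10⁻³⁴)(2.998×10⁸)/(542×10⁻⁹) = 3.665×10⁻¹⁹ J.
Energy delivered: (0.593 mW)(3760 s) = 2.230 J.
Photons incident: 2.230 / 3.665×10⁻¹⁹ = 6.085×10¹⁸, i.e. 6.085×10¹⁸/6.022×10²³ = 1.010×10⁻⁵ mol.
Fraction absorbed: 1 − 65.6/100 = 0.3440.
Photons absorbed: 0.3440 × 1.010×10⁻⁵ = 3.474×10⁻⁶ mol.
Product: Φ × n_abs = 0.408 × 3.474×10⁻⁶ = 1.417×10⁻⁶ mol.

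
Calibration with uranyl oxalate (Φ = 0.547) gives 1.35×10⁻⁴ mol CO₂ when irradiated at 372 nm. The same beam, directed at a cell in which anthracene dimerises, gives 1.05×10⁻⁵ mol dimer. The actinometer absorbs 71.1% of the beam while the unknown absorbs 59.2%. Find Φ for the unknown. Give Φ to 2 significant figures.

Photons absorbed by the actinometer: 1.35×10⁻⁴ / 0.547 = 2.468×10⁻⁴ mol.
Incident flux: 2.468×10⁻⁴ / 0.711 = 3.471×10⁻⁴ einstein.
Absorbed by unknown: 0.592 × 3.471×10⁻⁴ = 2.055×10⁻⁴ mol.
Φ(unknown) = 1.05×10⁻⁵ / 2.055×10⁻⁴ = 0.051.

Φ = 0.051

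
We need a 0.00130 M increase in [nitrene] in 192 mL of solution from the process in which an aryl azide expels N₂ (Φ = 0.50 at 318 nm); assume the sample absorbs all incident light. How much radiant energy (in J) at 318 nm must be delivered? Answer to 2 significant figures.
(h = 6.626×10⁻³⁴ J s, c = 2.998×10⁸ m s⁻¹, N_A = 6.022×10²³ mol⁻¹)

190 J

Product: (0.00130 M)(0.192 L) = 2.496×10⁻⁴ mol.
Photons that must be absorbed: 2.496×10⁻⁴ / 0.50 = 4.992×10⁻⁴ mol.
Photon energy: hc/λ = 6.247×10⁻¹⁹ J; per mole, 3.762×10⁵ J mol⁻¹.
Energy required: 4.992×10⁻⁴ × 3.762×10⁵ = 190 J.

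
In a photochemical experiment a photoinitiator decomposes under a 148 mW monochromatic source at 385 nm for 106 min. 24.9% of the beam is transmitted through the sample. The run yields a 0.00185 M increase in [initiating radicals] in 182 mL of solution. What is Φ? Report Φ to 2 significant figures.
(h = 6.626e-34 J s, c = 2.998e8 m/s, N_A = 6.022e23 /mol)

Product: (0.00185 M)(0.182 L) = 3.367e-4 mol.
Photon energy at 385 nm: hc/λ = (6.626e-34)(2.998e8)/(385e-9) = 5.160e-19 J.
Energy delivered: (148 mW)(6360 s) = 941.3 J.
Photons incident: 941.3 / 5.160e-19 = 1.824e21, i.e. 1.824e21/6.022e23 = 0.003029 mol.
Fraction absorbed: 1 − 24.9/100 = 0.7510.
Photons absorbed: 0.7510 × 0.003029 = 0.002275 mol.
Φ = 3.367e-4 mol / 0.002275 mol photons = 0.15.

Φ = 0.15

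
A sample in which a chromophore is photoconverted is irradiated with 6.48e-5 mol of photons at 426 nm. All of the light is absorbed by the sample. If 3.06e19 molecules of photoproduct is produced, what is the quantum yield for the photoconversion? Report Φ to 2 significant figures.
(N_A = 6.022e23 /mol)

Product: 3.06e19 / 6.022e23 = 5.081e-5 mol.
Φ = 5.081e-5 mol / 6.48e-5 mol photons = 0.78.

Φ = 0.78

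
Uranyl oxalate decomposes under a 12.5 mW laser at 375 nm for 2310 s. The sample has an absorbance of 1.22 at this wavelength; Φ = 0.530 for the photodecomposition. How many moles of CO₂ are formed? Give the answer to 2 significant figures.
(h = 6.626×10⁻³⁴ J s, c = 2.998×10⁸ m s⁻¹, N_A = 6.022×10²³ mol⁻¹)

Photon energy at 375 nm: hc/λ = (6.626×10⁻³⁴)(2.998×10⁸)/(375×10⁻⁹) = 5.297×10⁻¹⁹ J.
Energy delivered: (12.5 mW)(2310 s) = 28.88 J.
Photons incident: 28.88 / 5.297×10⁻¹⁹ = 5.452×10¹⁹, i.e. 5.452×10¹⁹/6.022×10²³ = 9.053×10⁻⁵ mol.
Fraction absorbed: 1 − 10^(−1.22) = 0.9397.
Photons absorbed: 0.9397 × 9.053×10⁻⁵ = 8.507×10⁻⁵ mol.
Product: Φ × n_abs = 0.530 × 8.507×10⁻⁵ = 4.509×10⁻⁵ mol.

4.5×10⁻⁵ mol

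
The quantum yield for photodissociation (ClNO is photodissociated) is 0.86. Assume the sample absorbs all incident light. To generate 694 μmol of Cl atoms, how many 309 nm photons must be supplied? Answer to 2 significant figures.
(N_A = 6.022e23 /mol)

4.9e20 photons

Product: 694 μmol = 6.94e-4 mol.
Photons that must be absorbed: 6.94e-4 / 0.86 = 8.070e-4 mol.
Photon count: 8.070e-4 × 6.022e23 = 4.9e20.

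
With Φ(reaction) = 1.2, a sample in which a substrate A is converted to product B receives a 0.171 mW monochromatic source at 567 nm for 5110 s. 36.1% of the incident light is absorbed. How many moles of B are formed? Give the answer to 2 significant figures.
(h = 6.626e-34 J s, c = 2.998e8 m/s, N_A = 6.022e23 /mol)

Photon energy at 567 nm: hc/λ = (6.626e-34)(2.998e8)/(567e-9) = 3.503e-19 J.
Energy delivered: (0.171 mW)(5110 s) = 0.8738 J.
Photons incident: 0.8738 / 3.503e-19 = 2.494e18, i.e. 2.494e18/6.022e23 = 4.141e-6 mol.
Photons absorbed: 0.361 × 4.141e-6 = 1.495e-6 mol.
Product: Φ × n_abs = 1.2 × 1.495e-6 = 1.794e-6 mol.

1.8e-6 mol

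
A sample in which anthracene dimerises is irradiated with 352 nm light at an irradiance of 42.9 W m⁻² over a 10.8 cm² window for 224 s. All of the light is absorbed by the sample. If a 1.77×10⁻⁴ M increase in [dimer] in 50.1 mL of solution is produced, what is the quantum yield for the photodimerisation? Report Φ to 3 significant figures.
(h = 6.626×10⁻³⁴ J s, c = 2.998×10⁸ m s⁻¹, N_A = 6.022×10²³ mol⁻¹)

Φ = 0.290

Product: (1.77×10⁻⁴ M)(0.0501 L) = 8.868×10⁻⁶ mol.
Photon energy at 352 nm: hc/λ = (6.626×10⁻³⁴)(2.998×10⁸)/(352×10⁻⁹) = 5.643×10⁻¹⁹ J.
Energy delivered: (42.9 W m⁻²)(10.8×10⁻⁴ m²)(224 s) = 10.38 J.
Photons incident: 10.38 / 5.643×10⁻¹⁹ = 1.839×10¹⁹, i.e. 1.839×10¹⁹/6.022×10²³ = 3.054×10⁻⁵ mol.
Φ = 8.868×10⁻⁶ mol / 3.054×10⁻⁵ mol photons = 0.290.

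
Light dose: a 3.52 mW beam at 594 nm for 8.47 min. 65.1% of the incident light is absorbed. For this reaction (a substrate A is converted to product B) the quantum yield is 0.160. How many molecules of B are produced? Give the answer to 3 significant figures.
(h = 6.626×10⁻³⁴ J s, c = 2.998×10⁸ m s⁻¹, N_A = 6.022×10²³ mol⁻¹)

Photon energy at 594 nm: hc/λ = (6.626×10⁻³⁴)(2.998×10⁸)/(594×10⁻⁹) = 3.344×10⁻¹⁹ J.
Energy delivered: (3.52 mW)(508.2 s) = 1.789 J.
Photons incident: 1.789 / 3.344×10⁻¹⁹ = 5.350×10¹⁸, i.e. 5.350×10¹⁸/6.022×10²³ = 8.884×10⁻⁶ mol.
Photons absorbed: 0.651 × 8.884×10⁻⁶ = 5.783×10⁻⁶ mol.
Product: Φ × n_abs = 0.160 × 5.783×10⁻⁶ = 9.253×10⁻⁷ mol.
As a count: 9.253×10⁻⁷ × 6.022×10²³ = 5.57×10¹⁷.

5.57×10¹⁷ molecules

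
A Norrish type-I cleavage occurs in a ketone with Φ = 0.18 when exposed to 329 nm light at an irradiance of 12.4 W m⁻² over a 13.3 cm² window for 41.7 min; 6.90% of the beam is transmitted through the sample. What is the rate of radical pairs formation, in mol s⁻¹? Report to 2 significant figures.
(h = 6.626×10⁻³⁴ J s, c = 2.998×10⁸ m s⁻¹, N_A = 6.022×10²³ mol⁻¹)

7.6×10⁻⁹ mol s⁻¹

Photon energy at 329 nm: hc/λ = (6.626×10⁻³⁴)(2.998×10⁸)/(329×10⁻⁹) = 6.038×10⁻¹⁹ J.
Energy delivered: (12.4 W m⁻²)(13.3×10⁻⁴ m²)(2502 s) = 41.26 J.
Photons incident: 41.26 / 6.038×10⁻¹⁹ = 6.833×10¹⁹, i.e. 6.833×10¹⁹/6.022×10²³ = 1.135×10⁻⁴ mol.
Fraction absorbed: 1 − 6.90/100 = 0.9310.
Photons absorbed: 0.9310 × 1.135×10⁻⁴ = 1.057×10⁻⁴ mol.
Product formed: 0.18 × 1.057×10⁻⁴ = 1.903×10⁻⁵ mol.
Rate: 1.903×10⁻⁵ / 2502 s = 7.6×10⁻⁹ mol s⁻¹.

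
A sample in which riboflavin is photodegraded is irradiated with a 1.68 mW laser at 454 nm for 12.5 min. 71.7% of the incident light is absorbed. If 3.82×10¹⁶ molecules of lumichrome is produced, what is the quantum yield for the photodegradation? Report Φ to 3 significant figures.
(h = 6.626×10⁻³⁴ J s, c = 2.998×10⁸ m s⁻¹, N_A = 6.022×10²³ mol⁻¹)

Product: 3.82×10¹⁶ / 6.022×10²³ = 6.343×10⁻⁸ mol.
Photon energy at 454 nm: hc/λ = (6.626×10⁻³⁴)(2.998×10⁸)/(454×10⁻⁹) = 4.375×10⁻¹⁹ J.
Energy delivered: (1.68 mW)(750 s) = 1.260 J.
Photons incident: 1.260 / 4.375×10⁻¹⁹ = 2.880×10¹⁸, i.e. 2.880×10¹⁸/6.022×10²³ = 4.782×10⁻⁶ mol.
Photons absorbed: 0.717 × 4.782×10⁻⁶ = 3.429×10⁻⁶ mol.
Φ = 6.343×10⁻⁸ mol / 3.429×10⁻⁶ mol photons = 0.0185.

Φ = 0.0185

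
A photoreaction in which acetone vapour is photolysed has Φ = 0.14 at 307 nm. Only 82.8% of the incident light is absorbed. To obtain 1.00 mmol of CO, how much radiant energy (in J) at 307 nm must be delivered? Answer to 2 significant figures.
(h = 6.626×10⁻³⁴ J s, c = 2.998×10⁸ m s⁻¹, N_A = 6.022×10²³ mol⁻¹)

3400 J

Product: 1.00 mmol = 0.00100 mol.
Photons that must be absorbed: 0.00100 / 0.14 = 0.007143 mol.
Incident photons needed: 0.007143 / 0.828 = 0.008627 mol.
Photon energy: hc/λ = 6.471×10⁻¹⁹ J; per mole, 3.897×10⁵ J mol⁻¹.
Energy required: 0.008627 × 3.897×10⁵ = 3400 J.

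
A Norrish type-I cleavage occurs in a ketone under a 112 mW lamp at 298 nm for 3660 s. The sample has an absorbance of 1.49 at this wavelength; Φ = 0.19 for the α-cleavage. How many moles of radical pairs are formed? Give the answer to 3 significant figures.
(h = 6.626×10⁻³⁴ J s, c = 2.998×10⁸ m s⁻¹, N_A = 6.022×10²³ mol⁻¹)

1.88×10⁻⁴ mol

Photon energy at 298 nm: hc/λ = (6.626×10⁻³⁴)(2.998×10⁸)/(298×10⁻⁹) = 6.666×10⁻¹⁹ J.
Energy delivered: (112 mW)(3660 s) = 409.9 J.
Photons incident: 409.9 / 6.666×10⁻¹⁹ = 6.149×10²⁰, i.e. 6.149×10²⁰/6.022×10²³ = 0.001021 mol.
Fraction absorbed: 1 − 10^(−1.49) = 0.9676.
Photons absorbed: 0.9676 × 0.001021 = 9.879×10⁻⁴ mol.
Product: Φ × n_abs = 0.19 × 9.879×10⁻⁴ = 1.877×10⁻⁴ mol.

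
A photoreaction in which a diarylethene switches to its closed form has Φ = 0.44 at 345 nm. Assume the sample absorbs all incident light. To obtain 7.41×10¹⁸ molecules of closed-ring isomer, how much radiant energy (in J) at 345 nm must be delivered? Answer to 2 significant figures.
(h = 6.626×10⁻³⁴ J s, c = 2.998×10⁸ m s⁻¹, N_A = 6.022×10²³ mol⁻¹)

9.7 J

Product: 7.41×10¹⁸ / 6.022×10²³ = 1.230×10⁻⁵ mol.
Photons that must be absorbed: 1.230×10⁻⁵ / 0.44 = 2.795×10⁻⁵ mol.
Photon energy: hc/λ = 5.758×10⁻¹⁹ J; per mole, 3.467×10⁵ J mol⁻¹.
Energy required: 2.795×10⁻⁵ × 3.467×10⁵ = 9.7 J.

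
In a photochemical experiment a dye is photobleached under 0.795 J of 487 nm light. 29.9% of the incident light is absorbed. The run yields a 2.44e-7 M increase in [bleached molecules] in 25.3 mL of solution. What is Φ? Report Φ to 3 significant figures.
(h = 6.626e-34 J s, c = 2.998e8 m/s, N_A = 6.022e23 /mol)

Product: (2.44e-7 M)(0.0253 L) = 6.173e-9 mol.
Photon energy at 487 nm: hc/λ = (6.626e-34)(2.998e8)/(487e-9) = 4.079e-19 J.
Photons incident: 0.795 / 4.079e-19 = 1.949e18, i.e. 1.949e18/6.022e23 = 3.236e-6 mol.
Photons absorbed: 0.299 × 3.236e-6 = 9.676e-7 mol.
Φ = 6.173e-9 mol / 9.676e-7 mol photons = 0.00638.

Φ = 0.00638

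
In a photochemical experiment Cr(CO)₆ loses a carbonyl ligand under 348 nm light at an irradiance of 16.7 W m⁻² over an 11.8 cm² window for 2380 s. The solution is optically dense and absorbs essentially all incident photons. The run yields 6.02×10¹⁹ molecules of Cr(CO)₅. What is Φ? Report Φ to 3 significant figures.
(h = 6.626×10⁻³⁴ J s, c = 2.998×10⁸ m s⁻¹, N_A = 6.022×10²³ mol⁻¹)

Φ = 0.733

Product: 6.02×10¹⁹ / 6.022×10²³ = 9.997×10⁻⁵ mol.
Photon energy at 348 nm: hc/λ = (6.626×10⁻³⁴)(2.998×10⁸)/(348×10⁻⁹) = 5.708×10⁻¹⁹ J.
Energy delivered: (16.7 W m⁻²)(11.8×10⁻⁴ m²)(2380 s) = 46.90 J.
Photons incident: 46.90 / 5.708×10⁻¹⁹ = 8.217×10¹⁹, i.e. 8.217×10¹⁹/6.022×10²³ = 1.364×10⁻⁴ mol.
Φ = 9.997×10⁻⁵ mol / 1.364×10⁻⁴ mol photons = 0.733.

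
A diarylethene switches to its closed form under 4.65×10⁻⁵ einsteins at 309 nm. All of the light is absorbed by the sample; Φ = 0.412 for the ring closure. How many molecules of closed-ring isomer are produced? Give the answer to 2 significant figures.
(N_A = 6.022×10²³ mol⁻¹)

1.2×10¹⁹ molecules

Product: Φ × n_abs = 0.412 × 4.65×10⁻⁵ = 1.916×10⁻⁵ mol.
As a count: 1.916×10⁻⁵ × 6.022×10²³ = 1.2×10¹⁹.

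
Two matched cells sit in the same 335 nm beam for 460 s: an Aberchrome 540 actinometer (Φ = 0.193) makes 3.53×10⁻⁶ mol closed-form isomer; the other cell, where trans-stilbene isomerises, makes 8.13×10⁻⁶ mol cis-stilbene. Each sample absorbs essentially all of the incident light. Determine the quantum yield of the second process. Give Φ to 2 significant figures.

Photons absorbed by the actinometer: 3.53×10⁻⁶ / 0.193 = 1.829×10⁻⁵ mol.
Φ(unknown) = 8.13×10⁻⁶ / 1.829×10⁻⁵ = 0.44.

Φ = 0.44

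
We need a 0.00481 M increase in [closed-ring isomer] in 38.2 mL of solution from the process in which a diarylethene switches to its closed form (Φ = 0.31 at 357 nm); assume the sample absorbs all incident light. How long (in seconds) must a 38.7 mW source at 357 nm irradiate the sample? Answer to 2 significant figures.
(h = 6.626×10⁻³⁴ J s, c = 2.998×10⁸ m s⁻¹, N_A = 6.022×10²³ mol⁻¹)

t ≈ 5100 s

Product: (0.00481 M)(0.0382 L) = 1.837×10⁻⁴ mol.
Photons that must be absorbed: 1.837×10⁻⁴ / 0.31 = 5.926×10⁻⁴ mol.
Photon energy: hc/λ = 5.564×10⁻¹⁹ J; per mole, 3.351×10⁵ J mol⁻¹.
Energy required: 5.926×10⁻⁴ × 3.351×10⁵ = 198.6 J.
Time: 198.6 J / 0.0387 W = 5100 s.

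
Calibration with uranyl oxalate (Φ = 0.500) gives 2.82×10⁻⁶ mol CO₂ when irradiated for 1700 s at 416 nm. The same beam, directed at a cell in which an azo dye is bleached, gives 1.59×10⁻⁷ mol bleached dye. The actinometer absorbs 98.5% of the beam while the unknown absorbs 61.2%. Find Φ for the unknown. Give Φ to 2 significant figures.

Photons absorbed by the actinometer: 2.82×10⁻⁶ / 0.500 = 5.640×10⁻⁶ mol.
Incident flux: 5.640×10⁻⁶ / 0.985 = 5.726×10⁻⁶ einstein.
Absorbed by unknown: 0.612 × 5.726×10⁻⁶ = 3.504×10⁻⁶ mol.
Φ(unknown) = 1.59×10⁻⁷ / 3.504×10⁻⁶ = 0.045.

Φ = 0.045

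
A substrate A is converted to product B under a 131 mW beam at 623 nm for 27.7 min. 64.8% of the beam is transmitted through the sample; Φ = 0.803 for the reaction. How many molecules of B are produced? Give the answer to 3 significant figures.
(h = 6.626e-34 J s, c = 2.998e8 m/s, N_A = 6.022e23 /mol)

1.93e20 molecules

Photon energy at 623 nm: hc/λ = (6.626e-34)(2.998e8)/(623e-9) = 3.189e-19 J.
Energy delivered: (131 mW)(1662 s) = 217.7 J.
Photons incident: 217.7 / 3.189e-19 = 6.827e20, i.e. 6.827e20/6.022e23 = 0.001134 mol.
Fraction absorbed: 1 − 64.8/100 = 0.3520.
Photons absorbed: 0.3520 × 0.001134 = 3.992e-4 mol.
Product: Φ × n_abs = 0.803 × 3.992e-4 = 3.206e-4 mol.
As a count: 3.206e-4 × 6.022e23 = 1.93e20.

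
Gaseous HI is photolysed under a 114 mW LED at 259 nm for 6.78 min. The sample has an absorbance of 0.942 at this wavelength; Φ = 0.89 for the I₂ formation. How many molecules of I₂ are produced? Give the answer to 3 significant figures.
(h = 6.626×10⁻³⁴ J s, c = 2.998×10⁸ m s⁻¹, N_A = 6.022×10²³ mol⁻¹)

4.77×10¹⁹ molecules

Photon energy at 259 nm: hc/λ = (6.626×10⁻³⁴)(2.998×10⁸)/(259×10⁻⁹) = 7.670×10⁻¹⁹ J.
Energy delivered: (114 mW)(406.8 s) = 46.38 J.
Photons incident: 46.38 / 7.670×10⁻¹⁹ = 6.047×10¹⁹, i.e. 6.047×10¹⁹/6.022×10²³ = 1.004×10⁻⁴ mol.
Fraction absorbed: 1 − 10^(−0.942) = 0.8857.
Photons absorbed: 0.8857 × 1.004×10⁻⁴ = 8.892×10⁻⁵ mol.
Product: Φ × n_abs = 0.89 × 8.892×10⁻⁵ = 7.914×10⁻⁵ mol.
As a count: 7.914×10⁻⁵ × 6.022×10²³ = 4.77×10¹⁹.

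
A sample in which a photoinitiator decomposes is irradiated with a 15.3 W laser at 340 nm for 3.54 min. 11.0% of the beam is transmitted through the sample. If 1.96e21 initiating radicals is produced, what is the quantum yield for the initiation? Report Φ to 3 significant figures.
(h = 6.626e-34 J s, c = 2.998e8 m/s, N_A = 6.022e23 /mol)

Product: 1.96e21 / 6.022e23 = 0.003255 mol.
Photon energy at 340 nm: hc/λ = (6.626e-34)(2.998e8)/(340e-9) = 5.843e-19 J.
Energy delivered: (15.3 W)(212.4 s) = 3250 J.
Photons incident: 3250 / 5.843e-19 = 5.562e21, i.e. 5.562e21/6.022e23 = 0.009236 mol.
Fraction absorbed: 1 − 11.0/100 = 0.8900.
Photons absorbed: 0.8900 × 0.009236 = 0.008220 mol.
Φ = 0.003255 mol / 0.008220 mol photons = 0.396.

Φ = 0.396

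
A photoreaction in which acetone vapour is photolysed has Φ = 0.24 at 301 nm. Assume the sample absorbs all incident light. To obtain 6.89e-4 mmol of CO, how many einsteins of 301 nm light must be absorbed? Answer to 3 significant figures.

Product: 6.89e-4 mmol = 6.89e-7 mol.
Photons that must be absorbed: 6.89e-7 / 0.24 = 2.871e-6 mol.

2.87e-6 einstein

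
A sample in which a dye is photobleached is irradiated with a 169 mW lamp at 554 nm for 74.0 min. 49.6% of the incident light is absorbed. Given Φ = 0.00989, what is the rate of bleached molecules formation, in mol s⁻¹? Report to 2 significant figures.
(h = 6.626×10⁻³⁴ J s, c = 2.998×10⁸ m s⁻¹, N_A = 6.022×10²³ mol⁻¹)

Photon energy at 554 nm: hc/λ = (6.626×10⁻³⁴)(2.998×10⁸)/(554×10⁻⁹) = 3.586×10⁻¹⁹ J.
Energy delivered: (169 mW)(4440 s) = 750.4 J.
Photons incident: 750.4 / 3.586×10⁻¹⁹ = 2.093×10²¹, i.e. 2.093×10²¹/6.022×10²³ = 0.003476 mol.
Photons absorbed: 0.496 × 0.003476 = 0.001724 mol.
Product formed: 0.00989 × 0.001724 = 1.705×10⁻⁵ mol.
Rate: 1.705×10⁻⁵ / 4440 s = 3.8×10⁻⁹ mol s⁻¹.

3.8×10⁻⁹ mol s⁻¹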